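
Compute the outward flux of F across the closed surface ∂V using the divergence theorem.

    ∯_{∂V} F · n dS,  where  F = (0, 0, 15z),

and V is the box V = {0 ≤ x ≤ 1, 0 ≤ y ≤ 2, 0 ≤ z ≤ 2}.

By the divergence theorem,

    ∯_{∂V} F · n dS = ∭_V (∇ · F) dV.

Compute the divergence:
    ∇ · F = ∂F_x/∂x + ∂F_y/∂y + ∂F_z/∂z = 0 + 0 + 15 = 15.

V is a rectangular box, so dV = dx dy dz with 0 ≤ x ≤ 1, 0 ≤ y ≤ 2, 0 ≤ z ≤ 2.

Integrate (15) over V as an iterated integral:

    ∭_V (∇·F) dV = ∫_0^{1} ∫_0^{2} ∫_0^{2} (15) dz dy dx.

Inner (z from 0 to 2): 30.
Middle (y from 0 to 2): 60.
Outer (x from 0 to 1): 60.

Therefore ∯_{∂V} F · n dS = 60.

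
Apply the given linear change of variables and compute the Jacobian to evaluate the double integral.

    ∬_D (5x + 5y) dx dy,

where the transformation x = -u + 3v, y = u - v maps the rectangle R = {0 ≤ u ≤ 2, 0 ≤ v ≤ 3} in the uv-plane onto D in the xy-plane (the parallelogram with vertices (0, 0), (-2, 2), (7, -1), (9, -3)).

Compute the Jacobian determinant of (x, y) with respect to (u, v):

    ∂(x,y)/∂(u,v) = | -1  3 | = (-1)(-1) - (3)(1) = -2.
                   | 1  -1 |

Its absolute value is |J| = 2 (the area scaling factor).

Substituting x = -u + 3v, y = u - v into the integrand,

    5x + 5y → 10v,

so the integral becomes

    ∬_R (10v) · |J| du dv = ∫_0^2 ∫_0^3 (20v) dv du.

Inner (v): 90.
Outer (u): 180.

Therefore ∬_D (5x + 5y) dx dy = 180.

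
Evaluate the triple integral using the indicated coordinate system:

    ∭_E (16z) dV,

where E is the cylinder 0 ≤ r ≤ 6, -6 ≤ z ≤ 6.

In cylindrical coordinates, x = r cos(θ), y = r sin(θ), z = z, and dV = r dr dθ dz.

The integrand becomes 16z, so

    ∭_E (16z) dV = ∫_{0}^{2π} ∫_{0}^{6} ∫_{-6}^{6} (16z) · r dz dr dθ.

Inner (z): 0.
Middle (r from 0 to 6): 0.
Outer (θ): 0.

Therefore the triple integral equals 0.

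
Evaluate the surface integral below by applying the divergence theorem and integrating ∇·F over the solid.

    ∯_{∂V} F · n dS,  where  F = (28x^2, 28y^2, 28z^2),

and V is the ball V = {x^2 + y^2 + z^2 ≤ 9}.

By the divergence theorem,

    ∯_{∂V} F · n dS = ∭_V (∇ · F) dV.

Compute the divergence:
    ∇ · F = ∂F_x/∂x + ∂F_y/∂y + ∂F_z/∂z = 56x + 56y + 56z.

In spherical coordinates, x = ρ sin(φ) cos(θ), y = ρ sin(φ) sin(θ), z = ρ cos(φ), dV = ρ^2 sin(φ) dρ dφ dθ, with 0 ≤ ρ ≤ 3, 0 ≤ φ ≤ π, 0 ≤ θ ≤ 2π.

The integrand, after substitution and multiplying by the volume element, becomes (56ρ (sqrt(2)sin(φ)sin(θ + π/4) + cos(φ))) · ρ^2 sin(φ), so

    ∭_V (∇·F) dV = ∫_0^{2π} ∫_0^{π} ∫_0^{3} (56ρ (sqrt(2)sin(φ)sin(θ + π/4) + cos(φ))) · ρ^2 sin(φ) dρ dφ dθ.

Inner (ρ from 0 to 3): 1134(sqrt(2)sin(φ)sin(θ + π/4) + cos(φ))sin(φ).
Middle (φ from 0 to π): 567sqrt(2)π sin(θ + π/4).
Outer (θ from 0 to 2π): 0.

Therefore ∯_{∂V} F · n dS = 0.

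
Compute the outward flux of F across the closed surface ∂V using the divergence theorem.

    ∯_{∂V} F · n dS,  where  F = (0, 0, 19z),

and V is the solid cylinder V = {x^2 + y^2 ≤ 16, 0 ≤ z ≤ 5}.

By the divergence theorem,

    ∯_{∂V} F · n dS = ∭_V (∇ · F) dV.

Compute the divergence:
    ∇ · F = ∂F_x/∂x + ∂F_y/∂y + ∂F_z/∂z = 0 + 0 + 19 = 19.

In cylindrical coordinates, x = r cos(θ), y = r sin(θ), z = z, dV = r dr dθ dz, with 0 ≤ r ≤ 4, 0 ≤ θ ≤ 2π, 0 ≤ z ≤ 5.

The integrand, after substitution and multiplying by the volume element, becomes (19) · r, so

    ∭_V (∇·F) dV = ∫_0^{2π} ∫_0^{4} ∫_0^{5} (19) · r dz dr dθ.

Inner (z from 0 to 5): 95r.
Middle (r from 0 to 4): 760.
Outer (θ from 0 to 2π): 1520π.

Therefore ∯_{∂V} F · n dS = 1520π.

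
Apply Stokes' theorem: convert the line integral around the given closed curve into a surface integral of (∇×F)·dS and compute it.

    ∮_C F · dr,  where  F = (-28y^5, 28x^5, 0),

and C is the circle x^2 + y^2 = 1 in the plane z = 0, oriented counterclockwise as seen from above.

Let S be the flat disk x^2 + y^2 ≤ 1 in the plane z = 0, with upward unit normal n̂ = ẑ. By Stokes' theorem,

    ∮_C F · dr = ∬_S (∇ × F) · n̂ dS = ∬_D (curl F)_z dA,

where D is the disk x^2 + y^2 ≤ 1.

Compute the curl of F = (-28y^5, 28x^5, 0):
    (∇ × F)_x = ∂F_z/∂y - ∂F_y/∂z = 0,
    (∇ × F)_y = ∂F_x/∂z - ∂F_z/∂x = 0,
    (∇ × F)_z = ∂F_y/∂x - ∂F_x/∂y = 140x^4 + 140y^4.

On z = 0, (curl F)_z = 140x^4 + 140y^4.

Convert to polar (x = r cos θ, y = r sin θ, dA = r dr dθ); the integrand becomes 140r^4(sin(θ)^4 + cos(θ)^4), so

    ∬_D (curl F)_z dA = ∫_0^{2π} ∫_0^{1} (140r^4(sin(θ)^4 + cos(θ)^4)) · r dr dθ.

Inner (r from 0 to 1): 70sin(θ)^4/3 + 70cos(θ)^4/3.
Outer (θ from 0 to 2π): 35π.

Therefore ∮_C F · dr = 35π.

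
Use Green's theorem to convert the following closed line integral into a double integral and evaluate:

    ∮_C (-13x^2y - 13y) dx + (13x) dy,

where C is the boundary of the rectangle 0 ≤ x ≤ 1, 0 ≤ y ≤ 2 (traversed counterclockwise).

Green's theorem converts the closed line integral into a double integral over the enclosed region D:

    ∮_C P dx + Q dy = ∬_D (∂Q/∂x - ∂P/∂y) dA.

Here P = -13x^2y - 13y, Q = 13x, so

    ∂Q/∂x = 13,    ∂P/∂y = -13x^2 - 13,
    ∂Q/∂x - ∂P/∂y = 13x^2 + 26.

D is the region 0 ≤ x ≤ 1, 0 ≤ y ≤ 2. Evaluating the double integral:

    ∬_D (13x^2 + 26) dA = ∫_0^{1} ∫_0^{2} (13x^2 + 26) dy dx.

Inner (y from 0 to 2): 26x^2 + 52.
Outer (x from 0 to 1): 182/3.

Therefore ∮_C P dx + Q dy = 182/3.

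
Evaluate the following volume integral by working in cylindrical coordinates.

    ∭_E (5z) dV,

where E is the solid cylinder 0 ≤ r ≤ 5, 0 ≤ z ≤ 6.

In cylindrical coordinates, x = r cos(θ), y = r sin(θ), z = z, and dV = r dr dθ dz.

The integrand becomes 5z, so

    ∭_E (5z) dV = ∫_{0}^{2π} ∫_{0}^{5} ∫_{0}^{6} (5z) · r dz dr dθ.

Inner (z): 90r.
Middle (r from 0 to 5): 1125.
Outer (θ): 2250π.

Therefore the triple integral equals 2250π.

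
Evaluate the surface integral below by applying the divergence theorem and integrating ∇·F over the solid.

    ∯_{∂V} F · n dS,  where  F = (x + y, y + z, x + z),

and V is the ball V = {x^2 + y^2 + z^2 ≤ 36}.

By the divergence theorem,

    ∯_{∂V} F · n dS = ∭_V (∇ · F) dV.

Compute the divergence:
    ∇ · F = ∂F_x/∂x + ∂F_y/∂y + ∂F_z/∂z = 1 + 1 + 1 = 3.

In spherical coordinates, x = ρ sin(φ) cos(θ), y = ρ sin(φ) sin(θ), z = ρ cos(φ), dV = ρ^2 sin(φ) dρ dφ dθ, with 0 ≤ ρ ≤ 6, 0 ≤ φ ≤ π, 0 ≤ θ ≤ 2π.

The integrand, after substitution and multiplying by the volume element, becomes (3) · ρ^2 sin(φ), so

    ∭_V (∇·F) dV = ∫_0^{2π} ∫_0^{π} ∫_0^{6} (3) · ρ^2 sin(φ) dρ dφ dθ.

Inner (ρ from 0 to 6): 216sin(φ).
Middle (φ from 0 to π): 432.
Outer (θ from 0 to 2π): 864π.

Therefore ∯_{∂V} F · n dS = 864π.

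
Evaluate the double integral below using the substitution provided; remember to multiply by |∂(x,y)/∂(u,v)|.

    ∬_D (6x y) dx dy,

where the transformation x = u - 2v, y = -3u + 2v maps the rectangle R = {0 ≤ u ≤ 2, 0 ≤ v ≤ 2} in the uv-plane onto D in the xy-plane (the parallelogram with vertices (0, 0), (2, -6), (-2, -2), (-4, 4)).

Compute the Jacobian determinant of (x, y) with respect to (u, v):

    ∂(x,y)/∂(u,v) = | 1  -2 | = (1)(2) - (-2)(-3) = -4.
                   | -3  2 |

Its absolute value is |J| = 4 (the area scaling factor).

Substituting x = u - 2v, y = -3u + 2v into the integrand,

    6x y → -18u^2 + 48u v - 24v^2,

so the integral becomes

    ∬_R (-18u^2 + 48u v - 24v^2) · |J| du dv = ∫_0^2 ∫_0^2 (-72u^2 + 192u v - 96v^2) dv du.

Inner (v): -144u^2 + 384u - 256.
Outer (u): -128.

Therefore ∬_D (6x y) dx dy = -128.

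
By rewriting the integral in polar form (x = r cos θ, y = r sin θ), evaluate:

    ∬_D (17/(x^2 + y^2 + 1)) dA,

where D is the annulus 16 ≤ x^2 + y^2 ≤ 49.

The region D is 4 ≤ r ≤ 7, 0 ≤ θ ≤ 2π in polar coordinates, where x = r cos(θ), y = r sin(θ), and dA = r dr dθ.

Under the substitution, the integrand becomes 17/(r^2 + 1), so

    ∬_D (17/(x^2 + y^2 + 1)) dA = ∫_{0}^{2π} ∫_{4}^{7} (17/(r^2 + 1)) · r dr dθ.

Inner integral (in r): ∫_{4}^{7} (17/(r^2 + 1)) · r dr = log(195312500000000sqrt(34)/118587876497).

Outer integral (in θ): ∫_{0}^{2π} (log(195312500000000sqrt(34)/118587876497)) dθ = log((195312500000000sqrt(34)/118587876497)^(2π)).

Therefore ∬_D (17/(x^2 + y^2 + 1)) dA = log((195312500000000sqrt(34)/118587876497)^(2π)).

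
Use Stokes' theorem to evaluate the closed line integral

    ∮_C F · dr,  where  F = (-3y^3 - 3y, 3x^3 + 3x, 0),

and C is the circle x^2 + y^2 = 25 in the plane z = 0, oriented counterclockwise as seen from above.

Let S be the flat disk x^2 + y^2 ≤ 25 in the plane z = 0, with upward unit normal n̂ = ẑ. By Stokes' theorem,

    ∮_C F · dr = ∬_S (∇ × F) · n̂ dS = ∬_D (curl F)_z dA,

where D is the disk x^2 + y^2 ≤ 25.

Compute the curl of F = (-3y^3 - 3y, 3x^3 + 3x, 0):
    (∇ × F)_x = ∂F_z/∂y - ∂F_y/∂z = 0,
    (∇ × F)_y = ∂F_x/∂z - ∂F_z/∂x = 0,
    (∇ × F)_z = ∂F_y/∂x - ∂F_x/∂y = 9x^2 + 9y^2 + 6.

On z = 0, (curl F)_z = 9x^2 + 9y^2 + 6.

Convert to polar (x = r cos θ, y = r sin θ, dA = r dr dθ); the integrand becomes 9r^2 + 6, so

    ∬_D (curl F)_z dA = ∫_0^{2π} ∫_0^{5} (9r^2 + 6) · r dr dθ.

Inner (r from 0 to 5): 5925/4.
Outer (θ from 0 to 2π): 5925π/2.

Therefore ∮_C F · dr = 5925π/2.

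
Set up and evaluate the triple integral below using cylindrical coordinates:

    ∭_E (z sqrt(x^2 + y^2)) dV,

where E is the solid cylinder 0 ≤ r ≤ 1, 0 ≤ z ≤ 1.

In cylindrical coordinates, x = r cos(θ), y = r sin(θ), z = z, and dV = r dr dθ dz.

The integrand becomes r z, so

    ∭_E (z sqrt(x^2 + y^2)) dV = ∫_{0}^{2π} ∫_{0}^{1} ∫_{0}^{1} (r z) · r dz dr dθ.

Inner (z): r^2/2.
Middle (r from 0 to 1): 1/6.
Outer (θ): π/3.

Therefore the triple integral equals π/3.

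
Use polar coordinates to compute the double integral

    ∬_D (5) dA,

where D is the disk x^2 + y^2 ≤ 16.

The region D is 0 ≤ r ≤ 4, 0 ≤ θ ≤ 2π in polar coordinates, where x = r cos(θ), y = r sin(θ), and dA = r dr dθ.

Under the substitution, the integrand becomes 5, so

    ∬_D (5) dA = ∫_{0}^{2π} ∫_{0}^{4} (5) · r dr dθ.

Inner integral (in r): ∫_{0}^{4} (5) · r dr = 40.

Outer integral (in θ): ∫_{0}^{2π} (40) dθ = 80π.

Therefore ∬_D (5) dA = 80π.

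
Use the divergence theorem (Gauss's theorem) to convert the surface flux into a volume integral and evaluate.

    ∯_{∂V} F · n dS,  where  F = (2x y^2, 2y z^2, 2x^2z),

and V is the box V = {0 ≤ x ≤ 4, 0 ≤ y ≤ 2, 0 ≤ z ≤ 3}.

By the divergence theorem,

    ∯_{∂V} F · n dS = ∭_V (∇ · F) dV.

Compute the divergence:
    ∇ · F = ∂F_x/∂x + ∂F_y/∂y + ∂F_z/∂z = 2y^2 + 2z^2 + 2x^2 = 2x^2 + 2y^2 + 2z^2.

V is a rectangular box, so dV = dx dy dz with 0 ≤ x ≤ 4, 0 ≤ y ≤ 2, 0 ≤ z ≤ 3.

Integrate (2x^2 + 2y^2 + 2z^2) over V as an iterated integral:

    ∭_V (∇·F) dV = ∫_0^{4} ∫_0^{2} ∫_0^{3} (2x^2 + 2y^2 + 2z^2) dz dy dx.

Inner (z from 0 to 3): 6x^2 + 6y^2 + 18.
Middle (y from 0 to 2): 12x^2 + 52.
Outer (x from 0 to 4): 464.

Therefore ∯_{∂V} F · n dS = 464.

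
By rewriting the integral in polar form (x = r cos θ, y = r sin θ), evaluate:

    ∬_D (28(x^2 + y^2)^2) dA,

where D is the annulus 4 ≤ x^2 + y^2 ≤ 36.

The region D is 2 ≤ r ≤ 6, 0 ≤ θ ≤ 2π in polar coordinates, where x = r cos(θ), y = r sin(θ), and dA = r dr dθ.

Under the substitution, the integrand becomes 28r^4, so

    ∬_D (28(x^2 + y^2)^2) dA = ∫_{0}^{2π} ∫_{2}^{6} (28r^4) · r dr dθ.

Inner integral (in r): ∫_{2}^{6} (28r^4) · r dr = 652288/3.

Outer integral (in θ): ∫_{0}^{2π} (652288/3) dθ = 1304576π/3.

Therefore ∬_D (28(x^2 + y^2)^2) dA = 1304576π/3.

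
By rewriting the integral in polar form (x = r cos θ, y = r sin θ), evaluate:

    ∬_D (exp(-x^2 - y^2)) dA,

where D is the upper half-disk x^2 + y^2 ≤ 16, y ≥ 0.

The region D is 0 ≤ r ≤ 4, 0 ≤ θ ≤ π in polar coordinates, where x = r cos(θ), y = r sin(θ), and dA = r dr dθ.

Under the substitution, the integrand becomes exp(-r^2), so

    ∬_D (exp(-x^2 - y^2)) dA = ∫_{0}^{π} ∫_{0}^{4} (exp(-r^2)) · r dr dθ.

Inner integral (in r): ∫_{0}^{4} (exp(-r^2)) · r dr = -(1 - exp(16))exp(-16)/2.

Outer integral (in θ): ∫_{0}^{π} (-(1 - exp(16))exp(-16)/2) dθ = -π exp(-16)/2 + π/2.

Therefore ∬_D (exp(-x^2 - y^2)) dA = -π exp(-16)/2 + π/2.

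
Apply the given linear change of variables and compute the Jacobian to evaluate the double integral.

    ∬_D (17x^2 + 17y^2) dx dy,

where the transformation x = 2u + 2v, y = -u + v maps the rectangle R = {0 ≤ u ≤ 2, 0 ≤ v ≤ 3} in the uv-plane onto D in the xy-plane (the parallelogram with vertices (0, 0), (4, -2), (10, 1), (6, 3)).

Compute the Jacobian determinant of (x, y) with respect to (u, v):

    ∂(x,y)/∂(u,v) = | 2  2 | = (2)(1) - (2)(-1) = 4.
                   | -1  1 |

Its absolute value is |J| = 4 (the area scaling factor).

Substituting x = 2u + 2v, y = -u + v into the integrand,

    17x^2 + 17y^2 → 85u^2 + 102u v + 85v^2,

so the integral becomes

    ∬_R (85u^2 + 102u v + 85v^2) · |J| du dv = ∫_0^2 ∫_0^3 (340u^2 + 408u v + 340v^2) dv du.

Inner (v): 1020u^2 + 1836u + 3060.
Outer (u): 12512.

Therefore ∬_D (17x^2 + 17y^2) dx dy = 12512.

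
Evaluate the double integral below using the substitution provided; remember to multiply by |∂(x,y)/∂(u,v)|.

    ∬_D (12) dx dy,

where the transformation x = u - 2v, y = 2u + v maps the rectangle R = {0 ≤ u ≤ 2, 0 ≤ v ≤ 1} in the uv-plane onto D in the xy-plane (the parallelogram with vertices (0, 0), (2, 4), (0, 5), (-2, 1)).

Compute the Jacobian determinant of (x, y) with respect to (u, v):

    ∂(x,y)/∂(u,v) = | 1  -2 | = (1)(1) - (-2)(2) = 5.
                   | 2  1 |

Its absolute value is |J| = 5 (the area scaling factor).

Substituting x = u - 2v, y = 2u + v into the integrand,

    12 → 12,

so the integral becomes

    ∬_R (12) · |J| du dv = ∫_0^2 ∫_0^1 (60) dv du.

Inner (v): 60.
Outer (u): 120.

Therefore ∬_D (12) dx dy = 120.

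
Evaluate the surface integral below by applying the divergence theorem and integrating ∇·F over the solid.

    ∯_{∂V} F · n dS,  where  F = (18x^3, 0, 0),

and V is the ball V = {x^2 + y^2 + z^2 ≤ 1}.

By the divergence theorem,

    ∯_{∂V} F · n dS = ∭_V (∇ · F) dV.

Compute the divergence:
    ∇ · F = ∂F_x/∂x + ∂F_y/∂y + ∂F_z/∂z = 54x^2 + 0 + 0 = 54x^2.

In spherical coordinates, x = ρ sin(φ) cos(θ), y = ρ sin(φ) sin(θ), z = ρ cos(φ), dV = ρ^2 sin(φ) dρ dφ dθ, with 0 ≤ ρ ≤ 1, 0 ≤ φ ≤ π, 0 ≤ θ ≤ 2π.

The integrand, after substitution and multiplying by the volume element, becomes (54ρ^2sin(φ)^2cos(θ)^2) · ρ^2 sin(φ), so

    ∭_V (∇·F) dV = ∫_0^{2π} ∫_0^{π} ∫_0^{1} (54ρ^2sin(φ)^2cos(θ)^2) · ρ^2 sin(φ) dρ dφ dθ.

Inner (ρ from 0 to 1): 54sin(φ)^3cos(θ)^2/5.
Middle (φ from 0 to π): 72cos(θ)^2/5.
Outer (θ from 0 to 2π): 72π/5.

Therefore ∯_{∂V} F · n dS = 72π/5.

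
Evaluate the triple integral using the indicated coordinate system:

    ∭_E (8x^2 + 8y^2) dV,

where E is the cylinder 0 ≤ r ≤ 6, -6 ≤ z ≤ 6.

In cylindrical coordinates, x = r cos(θ), y = r sin(θ), z = z, and dV = r dr dθ dz.

The integrand becomes 8r^2, so

    ∭_E (8x^2 + 8y^2) dV = ∫_{0}^{2π} ∫_{0}^{6} ∫_{-6}^{6} (8r^2) · r dz dr dθ.

Inner (z): 96r^3.
Middle (r from 0 to 6): 31104.
Outer (θ): 62208π.

Therefore the triple integral equals 62208π.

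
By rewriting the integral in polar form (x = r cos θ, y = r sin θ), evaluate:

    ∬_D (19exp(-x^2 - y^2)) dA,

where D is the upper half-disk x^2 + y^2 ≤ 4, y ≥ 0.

The region D is 0 ≤ r ≤ 2, 0 ≤ θ ≤ π in polar coordinates, where x = r cos(θ), y = r sin(θ), and dA = r dr dθ.

Under the substitution, the integrand becomes 19exp(-r^2), so

    ∬_D (19exp(-x^2 - y^2)) dA = ∫_{0}^{π} ∫_{0}^{2} (19exp(-r^2)) · r dr dθ.

Inner integral (in r): ∫_{0}^{2} (19exp(-r^2)) · r dr = 19/2 - 19exp(-4)/2.

Outer integral (in θ): ∫_{0}^{π} (19/2 - 19exp(-4)/2) dθ = -19π (1 - exp(4))exp(-4)/2.

Therefore ∬_D (19exp(-x^2 - y^2)) dA = -19π (1 - exp(4))exp(-4)/2.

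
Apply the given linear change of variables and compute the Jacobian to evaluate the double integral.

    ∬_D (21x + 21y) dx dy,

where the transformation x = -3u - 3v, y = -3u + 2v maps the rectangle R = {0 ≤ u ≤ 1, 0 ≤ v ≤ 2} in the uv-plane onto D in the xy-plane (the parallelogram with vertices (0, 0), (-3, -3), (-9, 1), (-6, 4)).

Compute the Jacobian determinant of (x, y) with respect to (u, v):

    ∂(x,y)/∂(u,v) = | -3  -3 | = (-3)(2) - (-3)(-3) = -15.
                   | -3  2 |

Its absolute value is |J| = 15 (the area scaling factor).

Substituting x = -3u - 3v, y = -3u + 2v into the integrand,

    21x + 21y → -126u - 21v,

so the integral becomes

    ∬_R (-126u - 21v) · |J| du dv = ∫_0^1 ∫_0^2 (-1890u - 315v) dv du.

Inner (v): -3780u - 630.
Outer (u): -2520.

Therefore ∬_D (21x + 21y) dx dy = -2520.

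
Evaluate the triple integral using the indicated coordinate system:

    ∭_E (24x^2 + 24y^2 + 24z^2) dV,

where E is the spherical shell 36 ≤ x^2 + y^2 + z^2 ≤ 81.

In spherical coordinates, x = ρ sin(φ) cos(θ), y = ρ sin(φ) sin(θ), z = ρ cos(φ), and dV = ρ^2 sin(φ) dρ dφ dθ.

The integrand becomes 24ρ^2, so

    ∭_E (24x^2 + 24y^2 + 24z^2) dV = ∫_{0}^{2π} ∫_{0}^{π} ∫_{6}^{9} (24ρ^2) · ρ^2 sin(φ) dρ dφ dθ.

Inner (ρ): 1230552sin(φ)/5.
Middle (φ): 2461104/5.
Outer (θ): 4922208π/5.

Therefore the triple integral equals 4922208π/5.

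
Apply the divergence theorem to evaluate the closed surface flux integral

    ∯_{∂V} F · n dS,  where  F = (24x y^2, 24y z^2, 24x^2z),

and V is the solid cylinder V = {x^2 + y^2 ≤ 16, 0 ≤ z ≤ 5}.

By the divergence theorem,

    ∯_{∂V} F · n dS = ∭_V (∇ · F) dV.

Compute the divergence:
    ∇ · F = ∂F_x/∂x + ∂F_y/∂y + ∂F_z/∂z = 24y^2 + 24z^2 + 24x^2 = 24x^2 + 24y^2 + 24z^2.

In cylindrical coordinates, x = r cos(θ), y = r sin(θ), z = z, dV = r dr dθ dz, with 0 ≤ r ≤ 4, 0 ≤ θ ≤ 2π, 0 ≤ z ≤ 5.

The integrand, after substitution and multiplying by the volume element, becomes (24r^2 + 24z^2) · r, so

    ∭_V (∇·F) dV = ∫_0^{2π} ∫_0^{4} ∫_0^{5} (24r^2 + 24z^2) · r dz dr dθ.

Inner (z from 0 to 5): 120r^3 + 1000r.
Middle (r from 0 to 4): 15680.
Outer (θ from 0 to 2π): 31360π.

Therefore ∯_{∂V} F · n dS = 31360π.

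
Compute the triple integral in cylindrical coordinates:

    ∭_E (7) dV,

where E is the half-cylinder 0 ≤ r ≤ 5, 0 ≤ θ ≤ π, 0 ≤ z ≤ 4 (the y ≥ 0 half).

In cylindrical coordinates, x = r cos(θ), y = r sin(θ), z = z, and dV = r dr dθ dz.

The integrand becomes 7, so

    ∭_E (7) dV = ∫_{0}^{π} ∫_{0}^{5} ∫_{0}^{4} (7) · r dz dr dθ.

Inner (z): 28r.
Middle (r from 0 to 5): 350.
Outer (θ): 350π.

Therefore the triple integral equals 350π.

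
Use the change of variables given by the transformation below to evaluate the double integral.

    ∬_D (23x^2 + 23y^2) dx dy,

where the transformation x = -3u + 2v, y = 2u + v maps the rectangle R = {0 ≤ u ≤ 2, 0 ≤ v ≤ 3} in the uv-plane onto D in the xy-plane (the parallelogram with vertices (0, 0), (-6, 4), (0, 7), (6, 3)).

Compute the Jacobian determinant of (x, y) with respect to (u, v):

    ∂(x,y)/∂(u,v) = | -3  2 | = (-3)(1) - (2)(2) = -7.
                   | 2  1 |

Its absolute value is |J| = 7 (the area scaling factor).

Substituting x = -3u + 2v, y = 2u + v into the integrand,

    23x^2 + 23y^2 → 299u^2 - 184u v + 115v^2,

so the integral becomes

    ∬_R (299u^2 - 184u v + 115v^2) · |J| du dv = ∫_0^2 ∫_0^3 (2093u^2 - 1288u v + 805v^2) dv du.

Inner (v): 6279u^2 - 5796u + 7245.
Outer (u): 19642.

Therefore ∬_D (23x^2 + 23y^2) dx dy = 19642.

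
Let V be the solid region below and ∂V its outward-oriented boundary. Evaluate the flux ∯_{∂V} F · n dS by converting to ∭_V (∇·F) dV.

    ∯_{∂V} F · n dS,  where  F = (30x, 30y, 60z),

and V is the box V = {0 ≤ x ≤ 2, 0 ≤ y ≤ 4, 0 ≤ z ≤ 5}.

By the divergence theorem,

    ∯_{∂V} F · n dS = ∭_V (∇ · F) dV.

Compute the divergence:
    ∇ · F = ∂F_x/∂x + ∂F_y/∂y + ∂F_z/∂z = 30 + 30 + 60 = 120.

V is a rectangular box, so dV = dx dy dz with 0 ≤ x ≤ 2, 0 ≤ y ≤ 4, 0 ≤ z ≤ 5.

Integrate (120) over V as an iterated integral:

    ∭_V (∇·F) dV = ∫_0^{2} ∫_0^{4} ∫_0^{5} (120) dz dy dx.

Inner (z from 0 to 5): 600.
Middle (y from 0 to 4): 2400.
Outer (x from 0 to 2): 4800.

Therefore ∯_{∂V} F · n dS = 4800.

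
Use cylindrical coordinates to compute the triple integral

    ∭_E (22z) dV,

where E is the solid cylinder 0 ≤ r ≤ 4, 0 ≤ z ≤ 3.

In cylindrical coordinates, x = r cos(θ), y = r sin(θ), z = z, and dV = r dr dθ dz.

The integrand becomes 22z, so

    ∭_E (22z) dV = ∫_{0}^{2π} ∫_{0}^{4} ∫_{0}^{3} (22z) · r dz dr dθ.

Inner (z): 99r.
Middle (r from 0 to 4): 792.
Outer (θ): 1584π.

Therefore the triple integral equals 1584π.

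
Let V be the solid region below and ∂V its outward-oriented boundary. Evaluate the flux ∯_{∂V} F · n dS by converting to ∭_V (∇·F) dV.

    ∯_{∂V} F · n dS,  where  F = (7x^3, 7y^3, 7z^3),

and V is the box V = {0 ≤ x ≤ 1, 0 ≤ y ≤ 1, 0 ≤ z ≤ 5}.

By the divergence theorem,

    ∯_{∂V} F · n dS = ∭_V (∇ · F) dV.

Compute the divergence:
    ∇ · F = ∂F_x/∂x + ∂F_y/∂y + ∂F_z/∂z = 21x^2 + 21y^2 + 21z^2.

V is a rectangular box, so dV = dx dy dz with 0 ≤ x ≤ 1, 0 ≤ y ≤ 1, 0 ≤ z ≤ 5.

Integrate (21x^2 + 21y^2 + 21z^2) over V as an iterated integral:

    ∭_V (∇·F) dV = ∫_0^{1} ∫_0^{1} ∫_0^{5} (21x^2 + 21y^2 + 21z^2) dz dy dx.

Inner (z from 0 to 5): 105x^2 + 105y^2 + 875.
Middle (y from 0 to 1): 105x^2 + 910.
Outer (x from 0 to 1): 945.

Therefore ∯_{∂V} F · n dS = 945.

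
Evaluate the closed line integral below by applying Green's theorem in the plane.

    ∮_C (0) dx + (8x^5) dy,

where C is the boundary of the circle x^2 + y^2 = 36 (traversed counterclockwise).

Green's theorem converts the closed line integral into a double integral over the enclosed region D:

    ∮_C P dx + Q dy = ∬_D (∂Q/∂x - ∂P/∂y) dA.

Here P = 0, Q = 8x^5, so

    ∂Q/∂x = 40x^4,    ∂P/∂y = 0,
    ∂Q/∂x - ∂P/∂y = 40x^4.

D is the region x^2 + y^2 ≤ 36. Evaluating the double integral:

In polar coordinates (x = r cos θ, y = r sin θ, dA = r dr dθ) the integrand becomes 40r^4cos(θ)^4, so

    ∬_D (40x^4) dA = ∫_0^{2π} ∫_0^{6} (40r^4cos(θ)^4) · r dr dθ.

Inner (r from 0 to 6): 311040cos(θ)^4.
Outer (θ from 0 to 2π): 233280π.

Therefore ∮_C P dx + Q dy = 233280π.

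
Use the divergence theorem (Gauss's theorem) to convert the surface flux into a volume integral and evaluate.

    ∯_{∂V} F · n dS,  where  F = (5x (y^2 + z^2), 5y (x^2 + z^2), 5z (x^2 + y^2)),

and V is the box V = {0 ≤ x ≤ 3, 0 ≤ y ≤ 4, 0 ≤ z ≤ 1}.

By the divergence theorem,

    ∯_{∂V} F · n dS = ∭_V (∇ · F) dV.

Compute the divergence:
    ∇ · F = ∂F_x/∂x + ∂F_y/∂y + ∂F_z/∂z = 5y^2 + 5z^2 + 5x^2 + 5z^2 + 5x^2 + 5y^2 = 10x^2 + 10y^2 + 10z^2.

V is a rectangular box, so dV = dx dy dz with 0 ≤ x ≤ 3, 0 ≤ y ≤ 4, 0 ≤ z ≤ 1.

Integrate (10x^2 + 10y^2 + 10z^2) over V as an iterated integral:

    ∭_V (∇·F) dV = ∫_0^{3} ∫_0^{4} ∫_0^{1} (10x^2 + 10y^2 + 10z^2) dz dy dx.

Inner (z from 0 to 1): 10x^2 + 10y^2 + 10/3.
Middle (y from 0 to 4): 40x^2 + 680/3.
Outer (x from 0 to 3): 1040.

Therefore ∯_{∂V} F · n dS = 1040.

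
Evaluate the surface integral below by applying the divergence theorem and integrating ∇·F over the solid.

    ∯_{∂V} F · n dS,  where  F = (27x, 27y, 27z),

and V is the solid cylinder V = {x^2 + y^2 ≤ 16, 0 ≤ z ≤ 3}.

By the divergence theorem,

    ∯_{∂V} F · n dS = ∭_V (∇ · F) dV.

Compute the divergence:
    ∇ · F = ∂F_x/∂x + ∂F_y/∂y + ∂F_z/∂z = 27 + 27 + 27 = 81.

In cylindrical coordinates, x = r cos(θ), y = r sin(θ), z = z, dV = r dr dθ dz, with 0 ≤ r ≤ 4, 0 ≤ θ ≤ 2π, 0 ≤ z ≤ 3.

The integrand, after substitution and multiplying by the volume element, becomes (81) · r, so

    ∭_V (∇·F) dV = ∫_0^{2π} ∫_0^{4} ∫_0^{3} (81) · r dz dr dθ.

Inner (z from 0 to 3): 243r.
Middle (r from 0 to 4): 1944.
Outer (θ from 0 to 2π): 3888π.

Therefore ∯_{∂V} F · n dS = 3888π.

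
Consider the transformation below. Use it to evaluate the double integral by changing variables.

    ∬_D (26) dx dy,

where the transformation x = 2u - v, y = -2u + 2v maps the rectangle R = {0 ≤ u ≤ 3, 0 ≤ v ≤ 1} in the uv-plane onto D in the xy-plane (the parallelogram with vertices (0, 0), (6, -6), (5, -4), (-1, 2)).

Compute the Jacobian determinant of (x, y) with respect to (u, v):

    ∂(x,y)/∂(u,v) = | 2  -1 | = (2)(2) - (-1)(-2) = 2.
                   | -2  2 |

Its absolute value is |J| = 2 (the area scaling factor).

Substituting x = 2u - v, y = -2u + 2v into the integrand,

    26 → 26,

so the integral becomes

    ∬_R (26) · |J| du dv = ∫_0^3 ∫_0^1 (52) dv du.

Inner (v): 52.
Outer (u): 156.

Therefore ∬_D (26) dx dy = 156.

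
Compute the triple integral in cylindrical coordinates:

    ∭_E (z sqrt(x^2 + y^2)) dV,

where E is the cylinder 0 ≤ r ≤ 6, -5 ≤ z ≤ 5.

In cylindrical coordinates, x = r cos(θ), y = r sin(θ), z = z, and dV = r dr dθ dz.

The integrand becomes r z, so

    ∭_E (z sqrt(x^2 + y^2)) dV = ∫_{0}^{2π} ∫_{0}^{6} ∫_{-5}^{5} (r z) · r dz dr dθ.

Inner (z): 0.
Middle (r from 0 to 6): 0.
Outer (θ): 0.

Therefore the triple integral equals 0.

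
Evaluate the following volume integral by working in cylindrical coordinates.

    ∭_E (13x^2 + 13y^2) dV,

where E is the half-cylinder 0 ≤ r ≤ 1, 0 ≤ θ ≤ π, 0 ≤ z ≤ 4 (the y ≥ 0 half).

In cylindrical coordinates, x = r cos(θ), y = r sin(θ), z = z, and dV = r dr dθ dz.

The integrand becomes 13r^2, so

    ∭_E (13x^2 + 13y^2) dV = ∫_{0}^{π} ∫_{0}^{1} ∫_{0}^{4} (13r^2) · r dz dr dθ.

Inner (z): 52r^3.
Middle (r from 0 to 1): 13.
Outer (θ): 13π.

Therefore the triple integral equals 13π.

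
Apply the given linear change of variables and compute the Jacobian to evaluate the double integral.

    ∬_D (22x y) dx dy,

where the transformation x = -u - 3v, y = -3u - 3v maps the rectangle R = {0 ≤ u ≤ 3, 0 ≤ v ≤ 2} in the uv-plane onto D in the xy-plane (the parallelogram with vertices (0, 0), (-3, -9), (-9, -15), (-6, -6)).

Compute the Jacobian determinant of (x, y) with respect to (u, v):

    ∂(x,y)/∂(u,v) = | -1  -3 | = (-1)(-3) - (-3)(-3) = -6.
                   | -3  -3 |

Its absolute value is |J| = 6 (the area scaling factor).

Substituting x = -u - 3v, y = -3u - 3v into the integrand,

    22x y → 66u^2 + 264u v + 198v^2,

so the integral becomes

    ∬_R (66u^2 + 264u v + 198v^2) · |J| du dv = ∫_0^3 ∫_0^2 (396u^2 + 1584u v + 1188v^2) dv du.

Inner (v): 792u^2 + 3168u + 3168.
Outer (u): 30888.

Therefore ∬_D (22x y) dx dy = 30888.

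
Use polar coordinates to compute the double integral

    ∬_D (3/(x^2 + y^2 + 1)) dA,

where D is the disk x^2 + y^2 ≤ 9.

The region D is 0 ≤ r ≤ 3, 0 ≤ θ ≤ 2π in polar coordinates, where x = r cos(θ), y = r sin(θ), and dA = r dr dθ.

Under the substitution, the integrand becomes 3/(r^2 + 1), so

    ∬_D (3/(x^2 + y^2 + 1)) dA = ∫_{0}^{2π} ∫_{0}^{3} (3/(r^2 + 1)) · r dr dθ.

Inner integral (in r): ∫_{0}^{3} (3/(r^2 + 1)) · r dr = 3log(10)/2.

Outer integral (in θ): ∫_{0}^{2π} (3log(10)/2) dθ = 3π log(10).

Therefore ∬_D (3/(x^2 + y^2 + 1)) dA = 3π log(10).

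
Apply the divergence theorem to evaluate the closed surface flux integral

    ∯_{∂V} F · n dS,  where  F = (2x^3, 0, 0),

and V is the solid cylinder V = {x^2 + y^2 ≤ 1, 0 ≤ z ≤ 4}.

By the divergence theorem,

    ∯_{∂V} F · n dS = ∭_V (∇ · F) dV.

Compute the divergence:
    ∇ · F = ∂F_x/∂x + ∂F_y/∂y + ∂F_z/∂z = 6x^2 + 0 + 0 = 6x^2.

In cylindrical coordinates, x = r cos(θ), y = r sin(θ), z = z, dV = r dr dθ dz, with 0 ≤ r ≤ 1, 0 ≤ θ ≤ 2π, 0 ≤ z ≤ 4.

The integrand, after substitution and multiplying by the volume element, becomes (6r^2cos(θ)^2) · r, so

    ∭_V (∇·F) dV = ∫_0^{2π} ∫_0^{1} ∫_0^{4} (6r^2cos(θ)^2) · r dz dr dθ.

Inner (z from 0 to 4): 24r^3cos(θ)^2.
Middle (r from 0 to 1): 6cos(θ)^2.
Outer (θ from 0 to 2π): 6π.

Therefore ∯_{∂V} F · n dS = 6π.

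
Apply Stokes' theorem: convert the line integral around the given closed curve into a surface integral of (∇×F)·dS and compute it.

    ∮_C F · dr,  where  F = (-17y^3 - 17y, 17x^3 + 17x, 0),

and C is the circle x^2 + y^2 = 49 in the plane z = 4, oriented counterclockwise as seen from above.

Let S be the flat disk x^2 + y^2 ≤ 49 in the plane z = 4, with upward unit normal n̂ = ẑ. By Stokes' theorem,

    ∮_C F · dr = ∬_S (∇ × F) · n̂ dS = ∬_D (curl F)_z dA,

where D is the disk x^2 + y^2 ≤ 49.

Compute the curl of F = (-17y^3 - 17y, 17x^3 + 17x, 0):
    (∇ × F)_x = ∂F_z/∂y - ∂F_y/∂z = 0,
    (∇ × F)_y = ∂F_x/∂z - ∂F_z/∂x = 0,
    (∇ × F)_z = ∂F_y/∂x - ∂F_x/∂y = 51x^2 + 51y^2 + 34.

On z = 4, (curl F)_z = 51x^2 + 51y^2 + 34.

Convert to polar (x = r cos θ, y = r sin θ, dA = r dr dθ); the integrand becomes 51r^2 + 34, so

    ∬_D (curl F)_z dA = ∫_0^{2π} ∫_0^{7} (51r^2 + 34) · r dr dθ.

Inner (r from 0 to 7): 125783/4.
Outer (θ from 0 to 2π): 125783π/2.

Therefore ∮_C F · dr = 125783π/2.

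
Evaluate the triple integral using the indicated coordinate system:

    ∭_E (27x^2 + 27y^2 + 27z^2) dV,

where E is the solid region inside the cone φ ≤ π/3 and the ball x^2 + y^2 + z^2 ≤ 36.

In spherical coordinates, x = ρ sin(φ) cos(θ), y = ρ sin(φ) sin(θ), z = ρ cos(φ), and dV = ρ^2 sin(φ) dρ dφ dθ.

The integrand becomes 27ρ^2, so

    ∭_E (27x^2 + 27y^2 + 27z^2) dV = ∫_{0}^{2π} ∫_{0}^{π/3} ∫_{0}^{6} (27ρ^2) · ρ^2 sin(φ) dρ dφ dθ.

Inner (ρ): 209952sin(φ)/5.
Middle (φ): 104976/5.
Outer (θ): 209952π/5.

Therefore the triple integral equals 209952π/5.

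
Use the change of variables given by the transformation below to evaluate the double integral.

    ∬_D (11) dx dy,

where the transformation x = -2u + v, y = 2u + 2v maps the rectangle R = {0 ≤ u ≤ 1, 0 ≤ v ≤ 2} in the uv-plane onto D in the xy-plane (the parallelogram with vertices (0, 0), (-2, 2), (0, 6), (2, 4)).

Compute the Jacobian determinant of (x, y) with respect to (u, v):

    ∂(x,y)/∂(u,v) = | -2  1 | = (-2)(2) - (1)(2) = -6.
                   | 2  2 |

Its absolute value is |J| = 6 (the area scaling factor).

Substituting x = -2u + v, y = 2u + 2v into the integrand,

    11 → 11,

so the integral becomes

    ∬_R (11) · |J| du dv = ∫_0^1 ∫_0^2 (66) dv du.

Inner (v): 132.
Outer (u): 132.

Therefore ∬_D (11) dx dy = 132.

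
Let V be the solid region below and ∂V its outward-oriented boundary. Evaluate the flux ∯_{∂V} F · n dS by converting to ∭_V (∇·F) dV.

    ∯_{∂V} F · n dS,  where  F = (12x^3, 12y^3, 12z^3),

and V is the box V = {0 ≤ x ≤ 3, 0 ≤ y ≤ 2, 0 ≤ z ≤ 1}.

By the divergence theorem,

    ∯_{∂V} F · n dS = ∭_V (∇ · F) dV.

Compute the divergence:
    ∇ · F = ∂F_x/∂x + ∂F_y/∂y + ∂F_z/∂z = 36x^2 + 36y^2 + 36z^2.

V is a rectangular box, so dV = dx dy dz with 0 ≤ x ≤ 3, 0 ≤ y ≤ 2, 0 ≤ z ≤ 1.

Integrate (36x^2 + 36y^2 + 36z^2) over V as an iterated integral:

    ∭_V (∇·F) dV = ∫_0^{3} ∫_0^{2} ∫_0^{1} (36x^2 + 36y^2 + 36z^2) dz dy dx.

Inner (z from 0 to 1): 36x^2 + 36y^2 + 12.
Middle (y from 0 to 2): 72x^2 + 120.
Outer (x from 0 to 3): 1008.

Therefore ∯_{∂V} F · n dS = 1008.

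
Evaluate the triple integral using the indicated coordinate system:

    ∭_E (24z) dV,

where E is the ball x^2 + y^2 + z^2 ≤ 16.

In spherical coordinates, x = ρ sin(φ) cos(θ), y = ρ sin(φ) sin(θ), z = ρ cos(φ), and dV = ρ^2 sin(φ) dρ dφ dθ.

The integrand becomes 24ρ cos(φ), so

    ∭_E (24z) dV = ∫_{0}^{2π} ∫_{0}^{π} ∫_{0}^{4} (24ρ cos(φ)) · ρ^2 sin(φ) dρ dφ dθ.

Inner (ρ): 768sin(2φ).
Middle (φ): 0.
Outer (θ): 0.

Therefore the triple integral equals 0.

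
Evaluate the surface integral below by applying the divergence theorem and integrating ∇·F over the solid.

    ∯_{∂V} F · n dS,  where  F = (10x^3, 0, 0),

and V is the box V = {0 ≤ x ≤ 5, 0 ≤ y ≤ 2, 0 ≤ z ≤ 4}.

By the divergence theorem,

    ∯_{∂V} F · n dS = ∭_V (∇ · F) dV.

Compute the divergence:
    ∇ · F = ∂F_x/∂x + ∂F_y/∂y + ∂F_z/∂z = 30x^2 + 0 + 0 = 30x^2.

V is a rectangular box, so dV = dx dy dz with 0 ≤ x ≤ 5, 0 ≤ y ≤ 2, 0 ≤ z ≤ 4.

Integrate (30x^2) over V as an iterated integral:

    ∭_V (∇·F) dV = ∫_0^{5} ∫_0^{2} ∫_0^{4} (30x^2) dz dy dx.

Inner (z from 0 to 4): 120x^2.
Middle (y from 0 to 2): 240x^2.
Outer (x from 0 to 5): 10000.

Therefore ∯_{∂V} F · n dS = 10000.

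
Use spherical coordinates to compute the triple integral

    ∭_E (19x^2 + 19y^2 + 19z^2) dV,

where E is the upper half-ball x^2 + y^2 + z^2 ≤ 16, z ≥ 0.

In spherical coordinates, x = ρ sin(φ) cos(θ), y = ρ sin(φ) sin(θ), z = ρ cos(φ), and dV = ρ^2 sin(φ) dρ dφ dθ.

The integrand becomes 19ρ^2, so

    ∭_E (19x^2 + 19y^2 + 19z^2) dV = ∫_{0}^{2π} ∫_{0}^{π/2} ∫_{0}^{4} (19ρ^2) · ρ^2 sin(φ) dρ dφ dθ.

Inner (ρ): 19456sin(φ)/5.
Middle (φ): 19456/5.
Outer (θ): 38912π/5.

Therefore the triple integral equals 38912π/5.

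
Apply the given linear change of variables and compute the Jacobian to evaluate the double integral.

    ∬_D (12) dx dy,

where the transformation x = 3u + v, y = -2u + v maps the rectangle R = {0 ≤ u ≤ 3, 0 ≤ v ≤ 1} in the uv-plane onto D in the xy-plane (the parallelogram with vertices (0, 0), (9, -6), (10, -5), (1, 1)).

Compute the Jacobian determinant of (x, y) with respect to (u, v):

    ∂(x,y)/∂(u,v) = | 3  1 | = (3)(1) - (1)(-2) = 5.
                   | -2  1 |

Its absolute value is |J| = 5 (the area scaling factor).

Substituting x = 3u + v, y = -2u + v into the integrand,

    12 → 12,

so the integral becomes

    ∬_R (12) · |J| du dv = ∫_0^3 ∫_0^1 (60) dv du.

Inner (v): 60.
Outer (u): 180.

Therefore ∬_D (12) dx dy = 180.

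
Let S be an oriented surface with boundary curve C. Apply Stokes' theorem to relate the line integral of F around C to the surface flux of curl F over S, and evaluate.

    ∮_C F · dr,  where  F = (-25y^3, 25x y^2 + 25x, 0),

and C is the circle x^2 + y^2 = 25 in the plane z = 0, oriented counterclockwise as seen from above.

Let S be the flat disk x^2 + y^2 ≤ 25 in the plane z = 0, with upward unit normal n̂ = ẑ. By Stokes' theorem,

    ∮_C F · dr = ∬_S (∇ × F) · n̂ dS = ∬_D (curl F)_z dA,

where D is the disk x^2 + y^2 ≤ 25.

Compute the curl of F = (-25y^3, 25x y^2 + 25x, 0):
    (∇ × F)_x = ∂F_z/∂y - ∂F_y/∂z = 0,
    (∇ × F)_y = ∂F_x/∂z - ∂F_z/∂x = 0,
    (∇ × F)_z = ∂F_y/∂x - ∂F_x/∂y = 100y^2 + 25.

On z = 0, (curl F)_z = 100y^2 + 25.

Convert to polar (x = r cos θ, y = r sin θ, dA = r dr dθ); the integrand becomes 100r^2sin(θ)^2 + 25, so

    ∬_D (curl F)_z dA = ∫_0^{2π} ∫_0^{5} (100r^2sin(θ)^2 + 25) · r dr dθ.

Inner (r from 0 to 5): 15625sin(θ)^2 + 625/2.
Outer (θ from 0 to 2π): 16250π.

Therefore ∮_C F · dr = 16250π.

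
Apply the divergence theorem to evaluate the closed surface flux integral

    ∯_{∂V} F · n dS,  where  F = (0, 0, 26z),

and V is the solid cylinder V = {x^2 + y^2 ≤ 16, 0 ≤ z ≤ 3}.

By the divergence theorem,

    ∯_{∂V} F · n dS = ∭_V (∇ · F) dV.

Compute the divergence:
    ∇ · F = ∂F_x/∂x + ∂F_y/∂y + ∂F_z/∂z = 0 + 0 + 26 = 26.

In cylindrical coordinates, x = r cos(θ), y = r sin(θ), z = z, dV = r dr dθ dz, with 0 ≤ r ≤ 4, 0 ≤ θ ≤ 2π, 0 ≤ z ≤ 3.

The integrand, after substitution and multiplying by the volume element, becomes (26) · r, so

    ∭_V (∇·F) dV = ∫_0^{2π} ∫_0^{4} ∫_0^{3} (26) · r dz dr dθ.

Inner (z from 0 to 3): 78r.
Middle (r from 0 to 4): 624.
Outer (θ from 0 to 2π): 1248π.

Therefore ∯_{∂V} F · n dS = 1248π.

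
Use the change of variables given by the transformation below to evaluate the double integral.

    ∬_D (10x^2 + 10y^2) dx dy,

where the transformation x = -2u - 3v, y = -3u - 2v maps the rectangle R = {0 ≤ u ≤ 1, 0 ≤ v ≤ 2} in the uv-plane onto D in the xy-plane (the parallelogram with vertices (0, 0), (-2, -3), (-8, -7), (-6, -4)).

Compute the Jacobian determinant of (x, y) with respect to (u, v):

    ∂(x,y)/∂(u,v) = | -2  -3 | = (-2)(-2) - (-3)(-3) = -5.
                   | -3  -2 |

Its absolute value is |J| = 5 (the area scaling factor).

Substituting x = -2u - 3v, y = -3u - 2v into the integrand,

    10x^2 + 10y^2 → 130u^2 + 240u v + 130v^2,

so the integral becomes

    ∬_R (130u^2 + 240u v + 130v^2) · |J| du dv = ∫_0^1 ∫_0^2 (650u^2 + 1200u v + 650v^2) dv du.

Inner (v): 1300u^2 + 2400u + 5200/3.
Outer (u): 10100/3.

Therefore ∬_D (10x^2 + 10y^2) dx dy = 10100/3.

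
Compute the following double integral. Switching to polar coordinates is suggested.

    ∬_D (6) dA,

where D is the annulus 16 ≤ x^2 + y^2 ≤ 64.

The region D is 4 ≤ r ≤ 8, 0 ≤ θ ≤ 2π in polar coordinates, where x = r cos(θ), y = r sin(θ), and dA = r dr dθ.

Under the substitution, the integrand becomes 6, so

    ∬_D (6) dA = ∫_{0}^{2π} ∫_{4}^{8} (6) · r dr dθ.

Inner integral (in r): ∫_{4}^{8} (6) · r dr = 144.

Outer integral (in θ): ∫_{0}^{2π} (144) dθ = 288π.

Therefore ∬_D (6) dA = 288π.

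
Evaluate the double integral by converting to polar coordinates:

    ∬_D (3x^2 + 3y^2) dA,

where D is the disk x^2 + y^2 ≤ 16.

The region D is 0 ≤ r ≤ 4, 0 ≤ θ ≤ 2π in polar coordinates, where x = r cos(θ), y = r sin(θ), and dA = r dr dθ.

Under the substitution, the integrand becomes 3r^2, so

    ∬_D (3x^2 + 3y^2) dA = ∫_{0}^{2π} ∫_{0}^{4} (3r^2) · r dr dθ.

Inner integral (in r): ∫_{0}^{4} (3r^2) · r dr = 192.

Outer integral (in θ): ∫_{0}^{2π} (192) dθ = 384π.

Therefore ∬_D (3x^2 + 3y^2) dA = 384π.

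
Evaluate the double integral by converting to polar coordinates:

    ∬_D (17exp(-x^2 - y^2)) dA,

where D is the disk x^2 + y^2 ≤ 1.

The region D is 0 ≤ r ≤ 1, 0 ≤ θ ≤ 2π in polar coordinates, where x = r cos(θ), y = r sin(θ), and dA = r dr dθ.

Under the substitution, the integrand becomes 17exp(-r^2), so

    ∬_D (17exp(-x^2 - y^2)) dA = ∫_{0}^{2π} ∫_{0}^{1} (17exp(-r^2)) · r dr dθ.

Inner integral (in r): ∫_{0}^{1} (17exp(-r^2)) · r dr = 17/2 - 17exp(-1)/2.

Outer integral (in θ): ∫_{0}^{2π} (17/2 - 17exp(-1)/2) dθ = -17π exp(-1) + 17π.

Therefore ∬_D (17exp(-x^2 - y^2)) dA = -17π exp(-1) + 17π.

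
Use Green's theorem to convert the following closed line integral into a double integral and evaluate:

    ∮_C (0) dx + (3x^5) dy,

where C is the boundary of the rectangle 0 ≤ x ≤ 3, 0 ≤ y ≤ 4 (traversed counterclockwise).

Green's theorem converts the closed line integral into a double integral over the enclosed region D:

    ∮_C P dx + Q dy = ∬_D (∂Q/∂x - ∂P/∂y) dA.

Here P = 0, Q = 3x^5, so

    ∂Q/∂x = 15x^4,    ∂P/∂y = 0,
    ∂Q/∂x - ∂P/∂y = 15x^4.

D is the region 0 ≤ x ≤ 3, 0 ≤ y ≤ 4. Evaluating the double integral:

    ∬_D (15x^4) dA = ∫_0^{3} ∫_0^{4} (15x^4) dy dx.

Inner (y from 0 to 4): 60x^4.
Outer (x from 0 to 3): 2916.

Therefore ∮_C P dx + Q dy = 2916.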